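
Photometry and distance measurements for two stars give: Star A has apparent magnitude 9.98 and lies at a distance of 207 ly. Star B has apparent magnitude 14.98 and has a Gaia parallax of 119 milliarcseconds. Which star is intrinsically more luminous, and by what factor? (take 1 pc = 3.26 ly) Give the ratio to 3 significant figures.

Star A: d = 207 ly / 3.26 = 63.50 pc
Star A: M = m − 5 log₁₀ d + 5 = 9.98 − 5·1.8028 + 5 = 5.966
Star B: p = 119 mas = 0.119″ → d = 1/p = 8.403 pc
Star B: M = m − 5 log₁₀ d + 5 = 14.98 − 5·0.9245 + 5 = 15.358
ΔM = M_A − M_B = 5.966 − (15.358) = -9.391; smaller M is more luminous → Star A.
L ratio = 10^(0.4 |ΔM|) = 10^3.757 = 5710

Star A is more luminous, by a factor of 5710.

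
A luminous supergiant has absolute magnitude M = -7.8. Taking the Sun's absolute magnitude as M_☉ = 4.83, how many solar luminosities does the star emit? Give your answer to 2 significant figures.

L/L_☉ ≈ 110000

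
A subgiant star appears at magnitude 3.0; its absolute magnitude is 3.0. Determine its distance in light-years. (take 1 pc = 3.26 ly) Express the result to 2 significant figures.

d ≈ 33 ly

Distance modulus: m − M = 3.0 − (3.0) = 0.000
m − M = 5 log₁₀ d − 5
log₁₀ d = (m − M)/5 + 1 = 1.0000
d = 10^1.0000 = 10.00 pc
= 32.60 ly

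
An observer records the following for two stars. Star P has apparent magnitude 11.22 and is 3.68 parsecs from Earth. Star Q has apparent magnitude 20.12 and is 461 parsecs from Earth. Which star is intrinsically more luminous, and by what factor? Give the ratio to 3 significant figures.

Star Q is more luminous, by a factor of 4.32.

Star P: M = m − 5 log₁₀ d + 5 = 11.22 − 5·0.5658 + 5 = 13.391
Star Q: M = m − 5 log₁₀ d + 5 = 20.12 − 5·2.6637 + 5 = 11.801
ΔM = M_P − M_Q = 13.391 − (11.801) = 1.589; smaller M is more luminous → Star Q.
L ratio = 10^(0.4 |ΔM|) = 10^0.636 = 4.322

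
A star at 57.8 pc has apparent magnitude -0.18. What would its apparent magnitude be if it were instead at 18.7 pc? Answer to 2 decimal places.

m ≈ -2.63

Flux ∝ 1/d², so Δm = 5 log₁₀(d₂/d₁) = 5 log₁₀(18.7/57.8) = -2.450
m₂ = m₁ + Δm = -0.18 + (-2.450) = -2.630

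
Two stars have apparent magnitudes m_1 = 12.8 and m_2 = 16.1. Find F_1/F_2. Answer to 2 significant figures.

Δm = 12.8 − (16.1) = -3.3
Flux ratio = 10^(−0.4 Δm) = 10^(−0.4 × -3.3) = 10^1.320 = 20.89

F_1/F_2 ≈ 21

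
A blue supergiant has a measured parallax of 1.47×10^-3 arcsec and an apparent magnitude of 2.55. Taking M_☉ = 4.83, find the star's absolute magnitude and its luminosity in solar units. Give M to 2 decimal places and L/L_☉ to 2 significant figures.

M ≈ -6.61; L/L_☉ ≈ 38000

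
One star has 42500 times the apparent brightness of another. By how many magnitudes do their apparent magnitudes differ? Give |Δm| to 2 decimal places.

Pogson: Δm = −2.5 log₁₀(ratio) = −2.5 log₁₀(42500) = −2.5 × 4.6284 = -11.571

|Δm| ≈ 11.57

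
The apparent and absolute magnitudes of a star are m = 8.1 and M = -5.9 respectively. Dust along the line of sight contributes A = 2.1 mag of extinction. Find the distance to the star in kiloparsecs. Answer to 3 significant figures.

m − M = 5 log₁₀(d/10 pc) + A  ⇒  8.1 − (-5.9) − 2.1 = 5 log₁₀(d/10)
11.900 = 5 log₁₀(d/10)
log₁₀ d = (m − M − A)/5 + 1 = 3.3800
d = 10^3.3800 = 2399 pc
= 2.399 kpc

d ≈ 2.40 kpc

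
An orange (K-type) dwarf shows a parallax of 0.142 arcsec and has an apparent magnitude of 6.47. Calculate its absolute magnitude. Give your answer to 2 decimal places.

d = 1/p = 1/0.142″ = 7.042 pc
5 log₁₀(d/10 pc) = 5 log₁₀(7.042) − 5 = -0.761
M = m − 5 log₁₀(d/10) = 6.47 + 0.761 = 7.231

M ≈ 7.23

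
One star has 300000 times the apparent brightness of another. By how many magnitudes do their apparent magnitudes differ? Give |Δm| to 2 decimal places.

|Δm| ≈ 13.69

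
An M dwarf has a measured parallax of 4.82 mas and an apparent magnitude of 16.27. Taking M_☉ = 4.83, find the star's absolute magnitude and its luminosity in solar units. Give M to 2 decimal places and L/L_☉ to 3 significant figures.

M ≈ 9.69; L/L_☉ ≈ 0.0114

d = 1/p = 1000/4.82 mas = 207.5 pc
M = m − 5 log₁₀ d + 5 = 16.27 − 5·2.3170 + 5 = 9.685
M − M_☉ = 9.685 − 4.83 = 4.855
L/L_☉ = 10^(−0.4 × 4.855) = 0.01143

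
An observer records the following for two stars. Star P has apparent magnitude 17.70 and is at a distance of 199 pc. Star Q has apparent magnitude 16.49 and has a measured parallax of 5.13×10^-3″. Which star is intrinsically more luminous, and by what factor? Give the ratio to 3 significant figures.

Star Q is more luminous, by a factor of 2.92.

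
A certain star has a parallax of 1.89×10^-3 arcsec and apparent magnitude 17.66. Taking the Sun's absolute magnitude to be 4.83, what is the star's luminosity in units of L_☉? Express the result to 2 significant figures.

L/L_☉ ≈ 0.021

d = 1/p = 1/1.89×10^-3″ = 529.1 pc
M = m − 5 log₁₀ d + 5 = 17.66 − 5·2.7235 + 5 = 9.042
M − M_☉ = 9.042 − 4.83 = 4.212
L/L_☉ = 10^(−0.4 × 4.212) = 0.02066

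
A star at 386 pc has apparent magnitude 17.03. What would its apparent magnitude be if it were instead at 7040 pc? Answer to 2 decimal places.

Flux ∝ 1/d², so Δm = 5 log₁₀(d₂/d₁) = 5 log₁₀(7040/386) = 6.305
m₂ = m₁ + Δm = 17.03 + (6.305) = 23.335

m ≈ 23.33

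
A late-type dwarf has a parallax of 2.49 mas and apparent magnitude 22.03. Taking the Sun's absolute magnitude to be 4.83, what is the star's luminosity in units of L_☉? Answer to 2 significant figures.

L/L_☉ ≈ 2.1×10^-4

d = 1/p = 1000/2.49 mas = 401.6 pc
M = m − 5 log₁₀ d + 5 = 22.03 − 5·2.6038 + 5 = 14.011
M − M_☉ = 14.011 − 4.83 = 9.181
L/L_☉ = 10^(−0.4 × 9.181) = 2.126×10^-4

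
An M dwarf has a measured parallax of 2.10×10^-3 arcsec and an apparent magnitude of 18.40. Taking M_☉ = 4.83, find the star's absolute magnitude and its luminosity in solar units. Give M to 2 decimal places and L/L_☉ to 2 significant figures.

M ≈ 10.01; L/L_☉ ≈ 8.5×10^-3

d = 1/p = 1/2.10×10^-3″ = 476.2 pc
M = m − 5 log₁₀ d + 5 = 18.40 − 5·2.6778 + 5 = 10.011
M − M_☉ = 10.011 − 4.83 = 5.181
L/L_☉ = 10^(−0.4 × 5.181) = 8.464×10^-3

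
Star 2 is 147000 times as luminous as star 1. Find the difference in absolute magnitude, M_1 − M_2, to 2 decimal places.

M_1 − M_2 ≈ 12.92

Pogson: ΔM = −2.5 log₁₀(ratio) = −2.5 log₁₀(147000) = −2.5 × 5.1673 = -12.918
Star 2 is brighter so has the smaller magnitude: M_1 − M_2 is positive.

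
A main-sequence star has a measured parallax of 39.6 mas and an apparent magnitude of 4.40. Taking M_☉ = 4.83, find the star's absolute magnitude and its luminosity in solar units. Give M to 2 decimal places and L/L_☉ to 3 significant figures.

d = 1/p = 1000/39.6 mas = 25.25 pc
M = m − 5 log₁₀ d + 5 = 4.40 − 5·1.4023 + 5 = 2.388
M − M_☉ = 2.388 − 4.83 = -2.442
L/L_☉ = 10^(−0.4 × -2.442) = 9.476

M ≈ 2.39; L/L_☉ ≈ 9.48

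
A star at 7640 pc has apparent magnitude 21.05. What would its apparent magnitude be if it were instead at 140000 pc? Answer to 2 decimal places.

Flux ∝ 1/d², so Δm = 5 log₁₀(d₂/d₁) = 5 log₁₀(140000/7640) = 6.315
m₂ = m₁ + Δm = 21.05 + (6.315) = 27.365

m ≈ 27.37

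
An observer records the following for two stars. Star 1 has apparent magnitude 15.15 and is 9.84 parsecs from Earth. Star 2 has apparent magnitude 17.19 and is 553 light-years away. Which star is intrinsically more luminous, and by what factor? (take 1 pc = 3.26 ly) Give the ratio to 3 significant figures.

Star 1: M = m − 5 log₁₀ d + 5 = 15.15 − 5·0.9930 + 5 = 15.185
Star 2: d = 553 ly / 3.26 = 169.6 pc
Star 2: M = m − 5 log₁₀ d + 5 = 17.19 − 5·2.2295 + 5 = 11.042
ΔM = M_1 − M_2 = 15.185 − (11.042) = 4.143; smaller M is more luminous → Star 2.
L ratio = 10^(0.4 |ΔM|) = 10^1.657 = 45.40

Star 2 is more luminous, by a factor of 45.4.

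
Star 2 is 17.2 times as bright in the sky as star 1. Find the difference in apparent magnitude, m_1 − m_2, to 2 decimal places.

m_1 − m_2 ≈ 3.09

Pogson: Δm = −2.5 log₁₀(ratio) = −2.5 log₁₀(17.2) = −2.5 × 1.2355 = -3.089
Star 2 is brighter so has the smaller magnitude: m_1 − m_2 is positive.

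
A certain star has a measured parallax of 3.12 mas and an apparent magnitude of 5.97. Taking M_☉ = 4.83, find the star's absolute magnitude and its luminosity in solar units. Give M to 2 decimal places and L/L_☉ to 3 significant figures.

M ≈ -1.56; L/L_☉ ≈ 359

d = 1/p = 1000/3.12 mas = 320.5 pc
M = m − 5 log₁₀ d + 5 = 5.97 − 5·2.5058 + 5 = -1.559
M − M_☉ = -1.559 − 4.83 = -6.389
L/L_☉ = 10^(−0.4 × -6.389) = 359.5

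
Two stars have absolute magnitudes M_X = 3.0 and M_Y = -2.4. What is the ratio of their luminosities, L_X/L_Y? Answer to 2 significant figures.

ΔM = M_X − M_Y = 5.4
L_X/L_Y = 10^(−0.4 ΔM) = 10^-2.160 = 6.918×10^-3

L_X/L_Y ≈ 6.9×10^-3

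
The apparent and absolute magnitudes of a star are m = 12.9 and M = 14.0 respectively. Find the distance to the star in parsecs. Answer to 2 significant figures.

d ≈ 6.0 pc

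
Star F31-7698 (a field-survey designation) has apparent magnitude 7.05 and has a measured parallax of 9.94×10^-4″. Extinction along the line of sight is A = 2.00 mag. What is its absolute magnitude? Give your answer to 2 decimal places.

d = 1/p = 1/9.94×10^-4″ = 1006 pc
5 log₁₀(d/10 pc) = 5 log₁₀(1006) − 5 = 10.013
M = m − 5 log₁₀(d/10) − A = 7.05 − 10.013 − 2.00 = -4.963

M ≈ -4.96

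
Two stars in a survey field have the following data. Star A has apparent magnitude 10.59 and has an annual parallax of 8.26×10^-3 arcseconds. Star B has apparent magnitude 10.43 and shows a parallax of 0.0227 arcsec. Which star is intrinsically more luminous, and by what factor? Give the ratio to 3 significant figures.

Star A: d = 1/p = 1/8.26×10^-3″ = 121.1 pc
Star A: M = m − 5 log₁₀ d + 5 = 10.59 − 5·2.0830 + 5 = 5.175
Star B: d = 1/p = 1/0.0227″ = 44.05 pc
Star B: M = m − 5 log₁₀ d + 5 = 10.43 − 5·1.6440 + 5 = 7.210
ΔM = M_A − M_B = 5.175 − (7.210) = -2.035; smaller M is more luminous → Star A.
L ratio = 10^(0.4 |ΔM|) = 10^0.814 = 6.518

Star A is more luminous, by a factor of 6.52.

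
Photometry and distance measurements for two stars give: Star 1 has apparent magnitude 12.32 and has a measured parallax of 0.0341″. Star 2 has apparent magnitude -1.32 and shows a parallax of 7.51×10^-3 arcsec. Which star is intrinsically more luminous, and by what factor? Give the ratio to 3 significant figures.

Star 1: d = 1/p = 1/0.0341″ = 29.33 pc
Star 1: M = m − 5 log₁₀ d + 5 = 12.32 − 5·1.4672 + 5 = 9.984
Star 2: d = 1/p = 1/7.51×10^-3″ = 133.2 pc
Star 2: M = m − 5 log₁₀ d + 5 = -1.32 − 5·2.1244 + 5 = -6.942
ΔM = M_1 − M_2 = 9.984 − (-6.942) = 16.926; smaller M is more luminous → Star 2.
L ratio = 10^(0.4 |ΔM|) = 10^6.770 = 5.892×10^6

Star 2 is more luminous, by a factor of 5.89×10^6.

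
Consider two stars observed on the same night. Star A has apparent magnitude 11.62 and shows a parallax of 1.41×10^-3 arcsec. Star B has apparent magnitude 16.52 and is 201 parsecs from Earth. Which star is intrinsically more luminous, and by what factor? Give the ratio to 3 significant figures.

Star A: d = 1/p = 1/1.41×10^-3″ = 709.2 pc
Star A: M = m − 5 log₁₀ d + 5 = 11.62 − 5·2.8508 + 5 = 2.366
Star B: M = m − 5 log₁₀ d + 5 = 16.52 − 5·2.3032 + 5 = 10.004
ΔM = M_A − M_B = 2.366 − (10.004) = -7.638; smaller M is more luminous → Star A.
L ratio = 10^(0.4 |ΔM|) = 10^3.055 = 1135

Star A is more luminous, by a factor of 1140.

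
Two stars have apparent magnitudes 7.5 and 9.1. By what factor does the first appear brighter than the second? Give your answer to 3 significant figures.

4.37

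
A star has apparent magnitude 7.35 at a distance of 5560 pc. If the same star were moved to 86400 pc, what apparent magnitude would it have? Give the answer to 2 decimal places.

m ≈ 13.31

Flux ∝ 1/d², so Δm = 5 log₁₀(d₂/d₁) = 5 log₁₀(86400/5560) = 5.957
m₂ = m₁ + Δm = 7.35 + (5.957) = 13.307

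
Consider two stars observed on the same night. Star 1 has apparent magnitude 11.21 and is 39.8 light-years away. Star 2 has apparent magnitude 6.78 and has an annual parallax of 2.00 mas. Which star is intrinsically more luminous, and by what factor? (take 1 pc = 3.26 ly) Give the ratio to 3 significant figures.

Star 2 is more luminous, by a factor of 99200.

Star 1: d = 39.8 ly / 3.26 = 12.21 pc
Star 1: M = m − 5 log₁₀ d + 5 = 11.21 − 5·1.0867 + 5 = 10.777
Star 2: p = 2.00 mas = 2.00×10^-3″ → d = 1/p = 500.0 pc
Star 2: M = m − 5 log₁₀ d + 5 = 6.78 − 5·2.6990 + 5 = -1.715
ΔM = M_1 − M_2 = 10.777 − (-1.715) = 12.492; smaller M is more luminous → Star 2.
L ratio = 10^(0.4 |ΔM|) = 10^4.997 = 99220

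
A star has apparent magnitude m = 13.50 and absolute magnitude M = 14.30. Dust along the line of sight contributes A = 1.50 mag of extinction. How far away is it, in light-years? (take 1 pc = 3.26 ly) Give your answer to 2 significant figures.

m − M = 5 log₁₀(d/10 pc) + A  ⇒  13.50 − (14.30) − 1.50 = 5 log₁₀(d/10)
-2.300 = 5 log₁₀(d/10)
log₁₀ d = (m − M − A)/5 + 1 = 0.5400
d = 10^0.5400 = 3.467 pc
= 11.30 ly

d ≈ 11 ly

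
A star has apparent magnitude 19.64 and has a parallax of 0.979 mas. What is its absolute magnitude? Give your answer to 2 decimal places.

M ≈ 9.59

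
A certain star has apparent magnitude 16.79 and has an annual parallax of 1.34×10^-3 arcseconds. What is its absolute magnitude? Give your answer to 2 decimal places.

M ≈ 7.43

d = 1/p = 1/1.34×10^-3″ = 746.3 pc
5 log₁₀(d/10 pc) = 5 log₁₀(746.3) − 5 = 9.364
M = m − 5 log₁₀(d/10) = 16.79 − 9.364 = 7.426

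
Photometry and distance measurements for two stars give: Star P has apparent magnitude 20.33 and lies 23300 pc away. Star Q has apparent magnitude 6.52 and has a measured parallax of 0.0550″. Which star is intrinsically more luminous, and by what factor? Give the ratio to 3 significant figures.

Star P: M = m − 5 log₁₀ d + 5 = 20.33 − 5·4.3674 + 5 = 3.493
Star Q: d = 1/p = 1/0.0550″ = 18.18 pc
Star Q: M = m − 5 log₁₀ d + 5 = 6.52 − 5·1.2596 + 5 = 5.222
ΔM = M_P − M_Q = 3.493 − (5.222) = -1.729; smaller M is more luminous → Star P.
L ratio = 10^(0.4 |ΔM|) = 10^0.691 = 4.914

Star P is more luminous, by a factor of 4.91.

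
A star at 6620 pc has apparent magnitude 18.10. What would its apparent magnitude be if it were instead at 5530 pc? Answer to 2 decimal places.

m ≈ 17.71

Flux ∝ 1/d², so Δm = 5 log₁₀(d₂/d₁) = 5 log₁₀(5530/6620) = -0.391
m₂ = m₁ + Δm = 18.10 + (-0.391) = 17.709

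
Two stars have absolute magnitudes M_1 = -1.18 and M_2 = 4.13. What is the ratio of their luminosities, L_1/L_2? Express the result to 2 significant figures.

ΔM = M_1 − M_2 = -5.31
L_1/L_2 = 10^(−0.4 ΔM) = 10^2.124 = 133.0

L_1/L_2 ≈ 130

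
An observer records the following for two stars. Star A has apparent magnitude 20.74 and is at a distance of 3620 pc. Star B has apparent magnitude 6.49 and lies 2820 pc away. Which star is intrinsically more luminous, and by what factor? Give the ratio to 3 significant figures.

Star B is more luminous, by a factor of 304000.

Star A: M = m − 5 log₁₀ d + 5 = 20.74 − 5·3.5587 + 5 = 7.946
Star B: M = m − 5 log₁₀ d + 5 = 6.49 − 5·3.4502 + 5 = -5.761
ΔM = M_A − M_B = 7.946 − (-5.761) = 13.708; smaller M is more luminous → Star B.
L ratio = 10^(0.4 |ΔM|) = 10^5.483 = 304100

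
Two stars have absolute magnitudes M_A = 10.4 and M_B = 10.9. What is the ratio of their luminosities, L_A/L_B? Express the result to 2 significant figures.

L_A/L_B ≈ 1.6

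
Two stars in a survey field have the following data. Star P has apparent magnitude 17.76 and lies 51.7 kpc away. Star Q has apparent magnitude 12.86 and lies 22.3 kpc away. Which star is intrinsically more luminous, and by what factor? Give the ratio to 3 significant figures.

Star Q is more luminous, by a factor of 17.0.

Star P: d = 51.7 kpc = 51700 pc
Star P: M = m − 5 log₁₀ d + 5 = 17.76 − 5·4.7135 + 5 = -0.807
Star Q: d = 22.3 kpc = 22300 pc
Star Q: M = m − 5 log₁₀ d + 5 = 12.86 − 5·4.3483 + 5 = -3.882
ΔM = M_P − M_Q = -0.807 − (-3.882) = 3.074; smaller M is more luminous → Star Q.
L ratio = 10^(0.4 |ΔM|) = 10^1.230 = 16.97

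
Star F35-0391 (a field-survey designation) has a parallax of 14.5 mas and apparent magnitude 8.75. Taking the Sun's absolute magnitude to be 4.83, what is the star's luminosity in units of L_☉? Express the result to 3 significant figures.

L/L_☉ ≈ 1.29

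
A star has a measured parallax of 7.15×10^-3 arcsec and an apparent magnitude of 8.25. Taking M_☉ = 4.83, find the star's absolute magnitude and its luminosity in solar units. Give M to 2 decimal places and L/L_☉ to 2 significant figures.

d = 1/p = 1/7.15×10^-3″ = 139.9 pc
M = m − 5 log₁₀ d + 5 = 8.25 − 5·2.1457 + 5 = 2.522
M − M_☉ = 2.522 − 4.83 = -2.308
L/L_☉ = 10^(−0.4 × -2.308) = 8.383

M ≈ 2.52; L/L_☉ ≈ 8.4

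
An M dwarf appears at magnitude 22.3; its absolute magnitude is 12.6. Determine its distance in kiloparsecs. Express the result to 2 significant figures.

d ≈ 0.87 kpc

Distance modulus: m − M = 22.3 − (12.6) = 9.700
m − M = 5 log₁₀ d − 5
log₁₀ d = (m − M)/5 + 1 = 2.9400
d = 10^2.9400 = 871.0 pc
= 0.8710 kpc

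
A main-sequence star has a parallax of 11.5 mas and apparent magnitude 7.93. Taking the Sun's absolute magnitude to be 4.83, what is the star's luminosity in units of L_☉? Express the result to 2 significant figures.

L/L_☉ ≈ 4.4

d = 1/p = 1000/11.5 mas = 86.96 pc
M = m − 5 log₁₀ d + 5 = 7.93 − 5·1.9393 + 5 = 3.233
M − M_☉ = 3.233 − 4.83 = -1.597
L/L_☉ = 10^(−0.4 × -1.597) = 4.351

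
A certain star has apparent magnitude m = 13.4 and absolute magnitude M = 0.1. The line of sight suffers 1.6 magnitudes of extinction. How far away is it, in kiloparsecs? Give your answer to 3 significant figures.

d ≈ 2.19 kpc

m − M = 5 log₁₀(d/10 pc) + A  ⇒  13.4 − (0.1) − 1.6 = 5 log₁₀(d/10)
11.700 = 5 log₁₀(d/10)
log₁₀ d = (m − M − A)/5 + 1 = 3.3400
d = 10^3.3400 = 2188 pc
= 2.188 kpc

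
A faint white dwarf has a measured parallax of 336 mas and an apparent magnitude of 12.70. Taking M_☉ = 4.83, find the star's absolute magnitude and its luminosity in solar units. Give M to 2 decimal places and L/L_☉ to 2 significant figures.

M ≈ 15.33; L/L_☉ ≈ 6.3×10^-5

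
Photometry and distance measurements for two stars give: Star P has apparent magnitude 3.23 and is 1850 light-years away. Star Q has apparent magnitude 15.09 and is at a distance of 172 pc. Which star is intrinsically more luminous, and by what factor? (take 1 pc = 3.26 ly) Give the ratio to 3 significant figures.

Star P is more luminous, by a factor of 604000.

Star P: d = 1850 ly / 3.26 = 567.5 pc
Star P: M = m − 5 log₁₀ d + 5 = 3.23 − 5·2.7540 + 5 = -5.540
Star Q: M = m − 5 log₁₀ d + 5 = 15.09 − 5·2.2355 + 5 = 8.912
ΔM = M_P − M_Q = -5.540 − (8.912) = -14.452; smaller M is more luminous → Star P.
L ratio = 10^(0.4 |ΔM|) = 10^5.781 = 603700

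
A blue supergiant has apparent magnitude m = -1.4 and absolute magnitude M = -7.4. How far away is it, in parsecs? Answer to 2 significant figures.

d ≈ 160 pc

μ = m − M = 6.000
m − M = 5 log₁₀ d − 5
log₁₀ d = (m − M)/5 + 1 = 2.2000
d = 10^2.2000 = 158.5 pc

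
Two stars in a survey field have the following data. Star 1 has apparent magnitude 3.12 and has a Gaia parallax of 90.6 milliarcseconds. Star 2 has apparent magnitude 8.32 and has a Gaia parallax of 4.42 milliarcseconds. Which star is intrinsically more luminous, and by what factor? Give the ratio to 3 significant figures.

Star 2 is more luminous, by a factor of 3.49.

Star 1: p = 90.6 mas = 0.0906″ → d = 1/p = 11.04 pc
Star 1: M = m − 5 log₁₀ d + 5 = 3.12 − 5·1.0429 + 5 = 2.906
Star 2: p = 4.42 mas = 4.42×10^-3″ → d = 1/p = 226.2 pc
Star 2: M = m − 5 log₁₀ d + 5 = 8.32 − 5·2.3546 + 5 = 1.547
ΔM = M_1 − M_2 = 2.906 − (1.547) = 1.359; smaller M is more luminous → Star 2.
L ratio = 10^(0.4 |ΔM|) = 10^0.543 = 3.495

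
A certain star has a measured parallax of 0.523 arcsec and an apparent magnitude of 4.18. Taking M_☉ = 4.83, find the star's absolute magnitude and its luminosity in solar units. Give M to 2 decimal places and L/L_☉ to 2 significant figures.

d = 1/p = 1/0.523″ = 1.912 pc
M = m − 5 log₁₀ d + 5 = 4.18 − 5·0.2815 + 5 = 7.773
M − M_☉ = 7.773 − 4.83 = 2.943
L/L_☉ = 10^(−0.4 × 2.943) = 0.06653

M ≈ 7.77; L/L_☉ ≈ 0.067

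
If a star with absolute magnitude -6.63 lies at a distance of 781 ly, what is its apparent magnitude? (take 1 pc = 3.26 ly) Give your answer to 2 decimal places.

d = 781 ly / 3.26 = 239.6 pc
m = M + 5 log₁₀ d − 5 = -6.63 + 5·2.3794 − 5 = 0.267

m ≈ 0.27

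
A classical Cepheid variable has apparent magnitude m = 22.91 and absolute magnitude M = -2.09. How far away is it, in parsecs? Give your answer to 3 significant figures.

Distance modulus: m − M = 22.91 − (-2.09) = 25.000
m − M = 5 log₁₀ d − 5
log₁₀ d = (m − M)/5 + 1 = 6.0000
d = 10^6.0000 = 1.000×10^6 pc

d ≈ 1.00×10^6 pc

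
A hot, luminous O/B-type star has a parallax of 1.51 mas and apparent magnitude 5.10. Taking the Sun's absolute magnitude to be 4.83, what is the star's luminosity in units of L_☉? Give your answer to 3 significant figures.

d = 1/p = 1000/1.51 mas = 662.3 pc
M = m − 5 log₁₀ d + 5 = 5.10 − 5·2.8210 + 5 = -4.005
M − M_☉ = -4.005 − 4.83 = -8.835
L/L_☉ = 10^(−0.4 × -8.835) = 3420

L/L_☉ ≈ 3420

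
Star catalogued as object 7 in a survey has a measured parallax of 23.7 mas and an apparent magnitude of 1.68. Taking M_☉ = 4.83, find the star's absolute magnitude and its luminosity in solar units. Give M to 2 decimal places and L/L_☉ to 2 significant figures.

M ≈ -1.45; L/L_☉ ≈ 320

d = 1/p = 1000/23.7 mas = 42.19 pc
M = m − 5 log₁₀ d + 5 = 1.68 − 5·1.6253 + 5 = -1.446
M − M_☉ = -1.446 − 4.83 = -6.276
L/L_☉ = 10^(−0.4 × -6.276) = 324.0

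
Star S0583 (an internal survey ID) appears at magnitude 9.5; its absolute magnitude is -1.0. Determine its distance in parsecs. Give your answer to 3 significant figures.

μ = m − M = 10.500
m − M = 5 log₁₀ d − 5
log₁₀ d = (m − M)/5 + 1 = 3.1000
d = 10^3.1000 = 1259 pc

d ≈ 1260 pc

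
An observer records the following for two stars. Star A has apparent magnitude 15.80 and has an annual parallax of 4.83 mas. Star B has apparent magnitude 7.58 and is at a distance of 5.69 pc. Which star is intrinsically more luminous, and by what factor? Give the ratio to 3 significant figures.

Star B is more luminous, by a factor of 1.47.

Star A: p = 4.83 mas = 4.83×10^-3″ → d = 1/p = 207.0 pc
Star A: M = m − 5 log₁₀ d + 5 = 15.80 − 5·2.3161 + 5 = 9.220
Star B: M = m − 5 log₁₀ d + 5 = 7.58 − 5·0.7551 + 5 = 8.804
ΔM = M_A − M_B = 9.220 − (8.804) = 0.415; smaller M is more luminous → Star B.
L ratio = 10^(0.4 |ΔM|) = 10^0.166 = 1.466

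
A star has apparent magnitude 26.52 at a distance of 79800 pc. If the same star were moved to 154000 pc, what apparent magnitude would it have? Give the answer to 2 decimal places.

Flux ∝ 1/d², so Δm = 5 log₁₀(d₂/d₁) = 5 log₁₀(154000/79800) = 1.428
m₂ = m₁ + Δm = 26.52 + (1.428) = 27.948

m ≈ 27.95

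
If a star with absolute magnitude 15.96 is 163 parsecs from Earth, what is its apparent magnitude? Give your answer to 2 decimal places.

m ≈ 22.02

m = M + 5 log₁₀ d − 5 = 15.96 + 5·2.2122 − 5 = 22.021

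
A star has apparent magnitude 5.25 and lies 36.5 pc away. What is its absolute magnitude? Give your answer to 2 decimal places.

5 log₁₀(d/10 pc) = 5 log₁₀(36.50) − 5 = 2.811
M = m − 5 log₁₀(d/10) = 5.25 − 2.811 = 2.439

M ≈ 2.44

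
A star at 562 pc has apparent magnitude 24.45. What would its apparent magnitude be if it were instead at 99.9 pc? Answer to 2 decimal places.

m ≈ 20.70

Flux ∝ 1/d², so Δm = 5 log₁₀(d₂/d₁) = 5 log₁₀(99.9/562) = -3.751
m₂ = m₁ + Δm = 24.45 + (-3.751) = 20.699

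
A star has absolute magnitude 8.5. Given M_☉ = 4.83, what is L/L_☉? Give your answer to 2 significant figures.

M − M_☉ = 8.5 − 4.83 = 3.670
L/L_☉ = 10^(−0.4 (M − M_☉)) = 10^-1.468 = 0.03404

L/L_☉ ≈ 0.034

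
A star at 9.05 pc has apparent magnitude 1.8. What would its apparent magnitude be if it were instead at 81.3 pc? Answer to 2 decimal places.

Flux ∝ 1/d², so Δm = 5 log₁₀(d₂/d₁) = 5 log₁₀(81.3/9.05) = 4.767
m₂ = m₁ + Δm = 1.8 + (4.767) = 6.567

m ≈ 6.57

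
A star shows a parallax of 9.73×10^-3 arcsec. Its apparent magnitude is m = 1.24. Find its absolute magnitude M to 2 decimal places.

d = 1/p = 1/9.73×10^-3″ = 102.8 pc
5 log₁₀(d/10 pc) = 5 log₁₀(102.8) − 5 = 5.059
M = m − 5 log₁₀(d/10) = 1.24 − 5.059 = -3.819

M ≈ -3.82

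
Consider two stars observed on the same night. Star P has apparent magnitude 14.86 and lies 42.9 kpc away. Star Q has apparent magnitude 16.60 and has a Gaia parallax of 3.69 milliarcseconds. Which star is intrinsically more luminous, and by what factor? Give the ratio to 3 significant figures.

Star P is more luminous, by a factor of 124000.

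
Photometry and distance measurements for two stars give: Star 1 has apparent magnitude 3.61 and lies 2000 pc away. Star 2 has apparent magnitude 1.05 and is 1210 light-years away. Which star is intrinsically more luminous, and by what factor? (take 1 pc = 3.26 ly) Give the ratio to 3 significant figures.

Star 1 is more luminous, by a factor of 2.75.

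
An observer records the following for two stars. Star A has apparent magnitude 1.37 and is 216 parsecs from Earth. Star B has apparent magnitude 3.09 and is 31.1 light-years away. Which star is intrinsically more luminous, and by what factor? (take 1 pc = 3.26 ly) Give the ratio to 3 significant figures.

Star A is more luminous, by a factor of 2500.

Star A: M = m − 5 log₁₀ d + 5 = 1.37 − 5·2.3345 + 5 = -5.302
Star B: d = 31.1 ly / 3.26 = 9.540 pc
Star B: M = m − 5 log₁₀ d + 5 = 3.09 − 5·0.9795 + 5 = 3.192
ΔM = M_A − M_B = -5.302 − (3.192) = -8.495; smaller M is more luminous → Star A.
L ratio = 10^(0.4 |ΔM|) = 10^3.398 = 2499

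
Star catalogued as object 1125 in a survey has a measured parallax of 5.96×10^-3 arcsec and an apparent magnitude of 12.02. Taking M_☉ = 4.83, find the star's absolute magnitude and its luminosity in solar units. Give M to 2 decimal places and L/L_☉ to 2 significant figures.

M ≈ 5.90; L/L_☉ ≈ 0.37

d = 1/p = 1/5.96×10^-3″ = 167.8 pc
M = m − 5 log₁₀ d + 5 = 12.02 − 5·2.2248 + 5 = 5.896
M − M_☉ = 5.896 − 4.83 = 1.066
L/L_☉ = 10^(−0.4 × 1.066) = 0.3745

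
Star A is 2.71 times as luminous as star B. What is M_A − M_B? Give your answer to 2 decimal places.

M_A − M_B ≈ -1.08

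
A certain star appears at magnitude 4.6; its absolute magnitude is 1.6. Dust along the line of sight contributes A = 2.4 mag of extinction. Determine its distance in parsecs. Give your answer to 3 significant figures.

m − M = 5 log₁₀(d/10 pc) + A  ⇒  4.6 − (1.6) − 2.4 = 5 log₁₀(d/10)
0.600 = 5 log₁₀(d/10)
log₁₀ d = (m − M − A)/5 + 1 = 1.1200
d = 10^1.1200 = 13.18 pc

d ≈ 13.2 pc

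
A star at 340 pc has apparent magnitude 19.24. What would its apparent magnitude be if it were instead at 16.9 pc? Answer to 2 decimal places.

m ≈ 12.72

Flux ∝ 1/d², so Δm = 5 log₁₀(d₂/d₁) = 5 log₁₀(16.9/340) = -6.518
m₂ = m₁ + Δm = 19.24 + (-6.518) = 12.722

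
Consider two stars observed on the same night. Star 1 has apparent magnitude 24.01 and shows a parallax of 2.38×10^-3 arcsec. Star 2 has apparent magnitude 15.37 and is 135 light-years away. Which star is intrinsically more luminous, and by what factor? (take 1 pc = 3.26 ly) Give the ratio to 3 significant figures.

Star 1: d = 1/p = 1/2.38×10^-3″ = 420.2 pc
Star 1: M = m − 5 log₁₀ d + 5 = 24.01 − 5·2.6234 + 5 = 15.893
Star 2: d = 135 ly / 3.26 = 41.41 pc
Star 2: M = m − 5 log₁₀ d + 5 = 15.37 − 5·1.6171 + 5 = 12.284
ΔM = M_1 − M_2 = 15.893 − (12.284) = 3.608; smaller M is more luminous → Star 2.
L ratio = 10^(0.4 |ΔM|) = 10^1.443 = 27.76

Star 2 is more luminous, by a factor of 27.8.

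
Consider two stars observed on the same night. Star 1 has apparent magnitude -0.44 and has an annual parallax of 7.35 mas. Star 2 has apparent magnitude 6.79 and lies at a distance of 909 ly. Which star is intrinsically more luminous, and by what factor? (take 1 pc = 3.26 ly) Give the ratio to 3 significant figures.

Star 1: p = 7.35 mas = 7.35×10^-3″ → d = 1/p = 136.1 pc
Star 1: M = m − 5 log₁₀ d + 5 = -0.44 − 5·2.1337 + 5 = -6.109
Star 2: d = 909 ly / 3.26 = 278.8 pc
Star 2: M = m − 5 log₁₀ d + 5 = 6.79 − 5·2.4453 + 5 = -0.437
ΔM = M_1 − M_2 = -6.109 − (-0.437) = -5.672; smaller M is more luminous → Star 1.
L ratio = 10^(0.4 |ΔM|) = 10^2.269 = 185.7

Star 1 is more luminous, by a factor of 186.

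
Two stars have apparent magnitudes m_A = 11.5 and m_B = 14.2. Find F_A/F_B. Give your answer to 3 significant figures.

F_A/F_B ≈ 12.0

Magnitude difference = -2.7
Flux ratio = 10^(−0.4 Δm) = 10^(−0.4 × -2.7) = 10^1.080 = 12.02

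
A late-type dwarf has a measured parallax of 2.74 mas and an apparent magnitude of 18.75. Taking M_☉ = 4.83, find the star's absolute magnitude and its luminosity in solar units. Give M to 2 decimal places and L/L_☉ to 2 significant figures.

M ≈ 10.94; L/L_☉ ≈ 3.6×10^-3

d = 1/p = 1000/2.74 mas = 365.0 pc
M = m − 5 log₁₀ d + 5 = 18.75 − 5·2.5622 + 5 = 10.939
M − M_☉ = 10.939 − 4.83 = 6.109
L/L_☉ = 10^(−0.4 × 6.109) = 3.602×10^-3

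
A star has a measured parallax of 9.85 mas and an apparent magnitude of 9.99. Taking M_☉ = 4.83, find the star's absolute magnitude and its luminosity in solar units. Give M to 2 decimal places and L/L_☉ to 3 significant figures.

d = 1/p = 1000/9.85 mas = 101.5 pc
M = m − 5 log₁₀ d + 5 = 9.99 − 5·2.0066 + 5 = 4.957
M − M_☉ = 4.957 − 4.83 = 0.127
L/L_☉ = 10^(−0.4 × 0.127) = 0.8895

M ≈ 4.96; L/L_☉ ≈ 0.889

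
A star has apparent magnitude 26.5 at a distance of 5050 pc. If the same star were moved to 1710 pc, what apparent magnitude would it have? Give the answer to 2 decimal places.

m ≈ 24.15

Flux ∝ 1/d², so Δm = 5 log₁₀(d₂/d₁) = 5 log₁₀(1710/5050) = -2.351
m₂ = m₁ + Δm = 26.5 + (-2.351) = 24.149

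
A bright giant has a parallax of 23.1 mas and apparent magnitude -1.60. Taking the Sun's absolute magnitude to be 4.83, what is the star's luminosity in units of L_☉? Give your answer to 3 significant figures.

d = 1/p = 1000/23.1 mas = 43.29 pc
M = m − 5 log₁₀ d + 5 = -1.60 − 5·1.6364 + 5 = -4.782
M − M_☉ = -4.782 − 4.83 = -9.612
L/L_☉ = 10^(−0.4 × -9.612) = 6995

L/L_☉ ≈ 6990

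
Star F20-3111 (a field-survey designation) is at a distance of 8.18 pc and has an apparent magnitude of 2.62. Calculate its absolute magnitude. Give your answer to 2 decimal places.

M ≈ 3.06

5 log₁₀(d/10 pc) = 5 log₁₀(8.180) − 5 = -0.436
M = m − 5 log₁₀(d/10) = 2.62 + 0.436 = 3.056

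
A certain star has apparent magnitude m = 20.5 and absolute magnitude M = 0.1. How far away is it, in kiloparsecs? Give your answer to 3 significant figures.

d ≈ 120 kpc

Distance modulus: m − M = 20.5 − (0.1) = 20.400
m − M = 5 log₁₀ d − 5
log₁₀ d = (m − M)/5 + 1 = 5.0800
d = 10^5.0800 = 120200 pc
= 120.2 kpc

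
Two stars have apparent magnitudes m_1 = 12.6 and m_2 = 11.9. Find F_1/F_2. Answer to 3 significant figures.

Magnitude difference = 0.7
Flux ratio = 10^(−0.4 Δm) = 10^(−0.4 × 0.7) = 10^-0.280 = 0.5248

F_1/F_2 ≈ 0.525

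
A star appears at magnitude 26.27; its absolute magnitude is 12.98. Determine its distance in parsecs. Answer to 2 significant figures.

μ = m − M = 13.290
m − M = 5 log₁₀ d − 5
log₁₀ d = (m − M)/5 + 1 = 3.6580
d = 10^3.6580 = 4550 pc

d ≈ 4500 pc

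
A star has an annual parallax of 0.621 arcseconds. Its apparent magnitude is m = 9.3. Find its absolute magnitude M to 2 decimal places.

M ≈ 13.27

d = 1/p = 1/0.621″ = 1.610 pc
5 log₁₀(d/10 pc) = 5 log₁₀(1.610) − 5 = -3.965
M = m − 5 log₁₀(d/10) = 9.3 + 3.965 = 13.265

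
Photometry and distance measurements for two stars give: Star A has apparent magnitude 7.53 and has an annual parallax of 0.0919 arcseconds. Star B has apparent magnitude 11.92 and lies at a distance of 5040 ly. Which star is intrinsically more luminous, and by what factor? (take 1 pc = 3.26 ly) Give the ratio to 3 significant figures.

Star B is more luminous, by a factor of 354.

Star A: d = 1/p = 1/0.0919″ = 10.88 pc
Star A: M = m − 5 log₁₀ d + 5 = 7.53 − 5·1.0367 + 5 = 7.347
Star B: d = 5040 ly / 3.26 = 1546 pc
Star B: M = m − 5 log₁₀ d + 5 = 11.92 − 5·3.1892 + 5 = 0.974
ΔM = M_A − M_B = 7.347 − (0.974) = 6.373; smaller M is more luminous → Star B.
L ratio = 10^(0.4 |ΔM|) = 10^2.549 = 354.0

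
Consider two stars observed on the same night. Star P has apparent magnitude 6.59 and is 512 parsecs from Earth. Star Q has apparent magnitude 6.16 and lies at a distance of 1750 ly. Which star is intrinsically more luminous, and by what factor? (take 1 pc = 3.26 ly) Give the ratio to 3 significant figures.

Star Q is more luminous, by a factor of 1.63.

Star P: M = m − 5 log₁₀ d + 5 = 6.59 − 5·2.7093 + 5 = -1.956
Star Q: d = 1750 ly / 3.26 = 536.8 pc
Star Q: M = m − 5 log₁₀ d + 5 = 6.16 − 5·2.7298 + 5 = -2.489
ΔM = M_P − M_Q = -1.956 − (-2.489) = 0.533; smaller M is more luminous → Star Q.
L ratio = 10^(0.4 |ΔM|) = 10^0.213 = 1.633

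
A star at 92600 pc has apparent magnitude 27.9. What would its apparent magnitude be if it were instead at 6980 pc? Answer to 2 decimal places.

m ≈ 22.29

Flux ∝ 1/d², so Δm = 5 log₁₀(d₂/d₁) = 5 log₁₀(6980/92600) = -5.614
m₂ = m₁ + Δm = 27.9 + (-5.614) = 22.286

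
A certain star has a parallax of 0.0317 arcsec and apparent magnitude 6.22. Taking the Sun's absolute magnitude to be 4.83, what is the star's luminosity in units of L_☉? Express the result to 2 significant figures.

d = 1/p = 1/0.0317″ = 31.55 pc
M = m − 5 log₁₀ d + 5 = 6.22 − 5·1.4989 + 5 = 3.725
M − M_☉ = 3.725 − 4.83 = -1.105
L/L_☉ = 10^(−0.4 × -1.105) = 2.766

L/L_☉ ≈ 2.8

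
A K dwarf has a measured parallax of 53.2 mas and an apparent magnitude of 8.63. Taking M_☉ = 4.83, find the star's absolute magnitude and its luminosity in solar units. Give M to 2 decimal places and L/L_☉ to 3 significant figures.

d = 1/p = 1000/53.2 mas = 18.80 pc
M = m − 5 log₁₀ d + 5 = 8.63 − 5·1.2741 + 5 = 7.260
M − M_☉ = 7.260 − 4.83 = 2.430
L/L_☉ = 10^(−0.4 × 2.430) = 0.1067

M ≈ 7.26; L/L_☉ ≈ 0.107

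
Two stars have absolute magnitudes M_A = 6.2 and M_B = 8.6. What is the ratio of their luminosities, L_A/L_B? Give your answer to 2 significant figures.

ΔM = M_A − M_B = -2.4
L_A/L_B = 10^(−0.4 ΔM) = 10^0.960 = 9.120

L_A/L_B ≈ 9.1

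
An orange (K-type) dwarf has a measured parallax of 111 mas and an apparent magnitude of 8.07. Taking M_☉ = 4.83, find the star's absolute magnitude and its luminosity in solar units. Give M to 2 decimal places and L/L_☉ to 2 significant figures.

d = 1/p = 1000/111 mas = 9.009 pc
M = m − 5 log₁₀ d + 5 = 8.07 − 5·0.9547 + 5 = 8.297
M − M_☉ = 8.297 − 4.83 = 3.467
L/L_☉ = 10^(−0.4 × 3.467) = 0.04105

M ≈ 8.30; L/L_☉ ≈ 0.041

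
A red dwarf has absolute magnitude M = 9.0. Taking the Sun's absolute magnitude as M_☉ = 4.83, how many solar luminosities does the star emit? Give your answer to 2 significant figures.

M − M_☉ = 9.0 − 4.83 = 4.170
L/L_☉ = 10^(−0.4 (M − M_☉)) = 10^-1.668 = 0.02148

L/L_☉ ≈ 0.021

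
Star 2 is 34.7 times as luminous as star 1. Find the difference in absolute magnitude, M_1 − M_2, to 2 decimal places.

M_1 − M_2 ≈ 3.85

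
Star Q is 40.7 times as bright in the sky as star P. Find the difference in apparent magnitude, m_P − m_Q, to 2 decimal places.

m_P − m_Q ≈ 4.02

Pogson: Δm = −2.5 log₁₀(ratio) = −2.5 log₁₀(40.7) = −2.5 × 1.6096 = -4.024
Star Q is brighter so has the smaller magnitude: m_P − m_Q is positive.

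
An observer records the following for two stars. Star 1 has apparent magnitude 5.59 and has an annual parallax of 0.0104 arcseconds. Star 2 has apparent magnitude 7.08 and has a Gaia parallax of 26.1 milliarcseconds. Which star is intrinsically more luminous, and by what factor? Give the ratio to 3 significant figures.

Star 1 is more luminous, by a factor of 24.8.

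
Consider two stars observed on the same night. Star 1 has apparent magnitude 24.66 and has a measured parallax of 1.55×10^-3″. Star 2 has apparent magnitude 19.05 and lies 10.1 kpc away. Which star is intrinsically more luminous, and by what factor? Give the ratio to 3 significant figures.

Star 2 is more luminous, by a factor of 43000.

Star 1: d = 1/p = 1/1.55×10^-3″ = 645.2 pc
Star 1: M = m − 5 log₁₀ d + 5 = 24.66 − 5·2.8097 + 5 = 15.612
Star 2: d = 10.1 kpc = 10100 pc
Star 2: M = m − 5 log₁₀ d + 5 = 19.05 − 5·4.0043 + 5 = 4.028
ΔM = M_1 − M_2 = 15.612 − (4.028) = 11.583; smaller M is more luminous → Star 2.
L ratio = 10^(0.4 |ΔM|) = 10^4.633 = 42980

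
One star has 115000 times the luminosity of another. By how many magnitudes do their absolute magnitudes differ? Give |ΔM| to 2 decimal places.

Pogson: ΔM = −2.5 log₁₀(ratio) = −2.5 log₁₀(115000) = −2.5 × 5.0607 = -12.652

|ΔM| ≈ 12.65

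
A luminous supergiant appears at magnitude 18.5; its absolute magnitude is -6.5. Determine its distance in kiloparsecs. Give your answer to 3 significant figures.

Distance modulus: m − M = 18.5 − (-6.5) = 25.000
m − M = 5 log₁₀ d − 5
log₁₀ d = (m − M)/5 + 1 = 6.0000
d = 10^6.0000 = 1.000×10^6 pc
= 1000 kpc

d ≈ 1000 kpc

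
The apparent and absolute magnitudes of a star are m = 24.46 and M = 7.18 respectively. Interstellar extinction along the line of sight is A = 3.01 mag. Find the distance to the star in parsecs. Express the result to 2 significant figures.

m − M = 5 log₁₀(d/10 pc) + A  ⇒  24.46 − (7.18) − 3.01 = 5 log₁₀(d/10)
14.270 = 5 log₁₀(d/10)
log₁₀ d = (m − M − A)/5 + 1 = 3.8540
d = 10^3.8540 = 7145 pc

d ≈ 7100 pc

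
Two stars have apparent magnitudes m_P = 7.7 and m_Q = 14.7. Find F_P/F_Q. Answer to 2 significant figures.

Magnitude difference = -7.0
Flux ratio = 10^(−0.4 Δm) = 10^(−0.4 × -7.0) = 10^2.800 = 631.0

F_P/F_Q ≈ 630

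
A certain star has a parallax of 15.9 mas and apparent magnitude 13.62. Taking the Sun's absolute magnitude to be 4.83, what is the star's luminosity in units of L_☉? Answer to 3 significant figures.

L/L_☉ ≈ 0.0121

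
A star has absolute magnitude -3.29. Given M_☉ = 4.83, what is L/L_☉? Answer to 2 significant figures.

L/L_☉ ≈ 1800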